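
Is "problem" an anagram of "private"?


Word 1: "private" → sorted: aeiprtv
Word 2: "problem" → sorted: belmopr
Same letters? aeiprtv != belmopr
Anagram = No


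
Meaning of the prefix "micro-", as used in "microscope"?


Prefix: micro-
Example: microscope = micro- + scope
Meaning = small


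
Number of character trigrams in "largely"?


Word: "largely" (length 7)
Number of 3-grams = length - 3 + 1 = 7 - 3 + 1
= 5


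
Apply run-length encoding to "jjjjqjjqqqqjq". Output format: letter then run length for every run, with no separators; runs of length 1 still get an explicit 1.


String: "jjjjqjjqqqqjq"
Scanning for consecutive runs:
  'j' x 4
  'q' x 1
  'j' x 2
  'q' x 4
  'j' x 1
  'q' x 1
RLE = "j4q1j2q4j1q1"


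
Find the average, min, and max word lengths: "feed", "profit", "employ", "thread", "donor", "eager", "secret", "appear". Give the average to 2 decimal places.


Lengths: "feed"=4, "profit"=6, "employ"=6, "thread"=6, "donor"=5, "eager"=5, "secret"=6, "appear"=6
Sum = 44, Count = 8
Average = 44/8 = 5.50
= avg=5.50, min=4, max=6


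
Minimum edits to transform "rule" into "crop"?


Word 1: "rule" (length 4)
Word 2: "crop" (length 4)
One optimal edit sequence (insert/delete/substitute each cost 1):
  1. substitute 'r' -> 'c'  (+1)
  2. substitute 'u' -> 'r'  (+1)
  3. substitute 'l' -> 'o'  (+1)
  4. substitute 'e' -> 'p'  (+1)
Total edit operations: 4
Edit distance = 4


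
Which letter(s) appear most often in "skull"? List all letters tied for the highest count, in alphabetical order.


Word: "skull"
Letter counts:
  'k': 1
  'l': 2
  's': 1
  'u': 1
Maximum count = 2
Most frequent = 'l' (2 times each)


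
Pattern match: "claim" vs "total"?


Pattern of "claim": [0, 1, 2, 3, 4]
Pattern of "total": [0, 1, 0, 2, 3]
Patterns do not match
Same pattern = No


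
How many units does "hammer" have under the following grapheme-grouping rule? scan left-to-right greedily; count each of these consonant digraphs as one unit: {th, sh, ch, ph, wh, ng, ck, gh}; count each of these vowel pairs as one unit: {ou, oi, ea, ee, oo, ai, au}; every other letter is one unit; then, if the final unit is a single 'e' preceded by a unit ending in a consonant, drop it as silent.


Word: "hammer" (6 letters)
Left-to-right scan:
  1. 'h' (letter)
  2. 'a' (letter)
  3. 'm' (letter)
  4. 'm' (letter)
  5. 'e' (letter)
  6. 'r' (letter)
Units from scan: 6
Sound units = 6 units


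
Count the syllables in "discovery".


Word: "discovery"
Syllable breakdown: dis · cov · er · y
Counting: 4 parts
= 4 syllables


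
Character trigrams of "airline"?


Word: "airline" (length 7)
Number of trigrams = 7 - 3 + 1 = 5
  Position 0: "air"
  Position 1: "irl"
  Position 2: "rli"
  Position 3: "lin"
  Position 4: "ine"
Trigrams = "air", "irl", "rli", "lin", "ine"


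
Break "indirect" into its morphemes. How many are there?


Word: "indirect"
Morphemes: in- / direct
Each morpheme carries meaning
= 2 morphemes


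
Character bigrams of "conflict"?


Word: "conflict" (length 8)
Number of bigrams = 8 - 2 + 1 = 7
  Position 0: "co"
  Position 1: "on"
  Position 2: "nf"
  Position 3: "fl"
  Position 4: "li"
  Position 5: "ic"
  Position 6: "ct"
Bigrams = "co", "on", "nf", "fl", "li", "ic", "ct"


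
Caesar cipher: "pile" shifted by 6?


Word: "pile"
Shift: 6
Each letter → (letter + shift) mod 26:
  'p' (15) + 6 = 21 → 'v'
  'i' (8) + 6 = 14 → 'o'
  'l' (11) + 6 = 17 → 'r'
  'e' (4) + 6 = 10 → 'k'
Result = "vork"


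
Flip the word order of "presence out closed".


Original: "presence out closed"
Words (1..n): presence | out | closed
Reversed (n..1): closed | out | presence
Result = "closed out presence"


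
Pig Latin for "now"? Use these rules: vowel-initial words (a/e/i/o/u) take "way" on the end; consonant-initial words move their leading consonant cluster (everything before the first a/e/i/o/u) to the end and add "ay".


Word: "now"
Starts with consonant(s) → move to end, add 'ay'
Consonant cluster: "n"
Pig Latin = "ownay"


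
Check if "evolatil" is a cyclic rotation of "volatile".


Word: "volatile", Candidate: "evolatil"
Method: check if candidate is substring of word+word
"volatilevolatile" contains "evolatil"? Yes
Is rotation = Yes


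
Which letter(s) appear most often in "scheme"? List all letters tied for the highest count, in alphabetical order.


Word: "scheme"
Letter counts:
  'c': 1
  'e': 2
  'h': 1
  'm': 1
  's': 1
Maximum count = 2
Most frequent = 'e' (2 times each)


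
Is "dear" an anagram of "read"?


Word 1: "read" → sorted: ader
Word 2: "dear" → sorted: ader
Same letters? ader == ader
Anagram = Yes


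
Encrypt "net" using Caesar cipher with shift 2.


Word: "net"
Shift: 2
Each letter → (letter + shift) mod 26:
  'n' (13) + 2 = 15 → 'p'
  'e' (4) + 2 = 6 → 'g'
  't' (19) + 2 = 21 → 'v'
Result = "pgv"


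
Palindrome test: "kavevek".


Word: "kavevek"
Reversed: "kevevak"
Forward == Backward? kavevek != kevevak
Palindrome = No


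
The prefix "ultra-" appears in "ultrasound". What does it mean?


Prefix: ultra-
Example: ultrasound (ultra- + sound)
Meaning = beyond


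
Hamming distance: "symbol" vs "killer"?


Comparing character by character (same length = 6):
  Pos 0: 's' vs 'k' !=
  Pos 1: 'y' vs 'i' !=
  Pos 2: 'm' vs 'l' !=
  Pos 3: 'b' vs 'l' !=
  Pos 4: 'o' vs 'e' !=
  Pos 5: 'l' vs 'r' !=
Hamming distance = 6


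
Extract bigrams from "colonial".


Word: "colonial" (length 8)
Number of bigrams = 8 - 2 + 1 = 7
  Position 0: "co"
  Position 1: "ol"
  Position 2: "lo"
  Position 3: "on"
  Position 4: "ni"
  Position 5: "ia"
  Position 6: "al"
Bigrams = "co", "ol", "lo", "on", "ni", "ia", "al"


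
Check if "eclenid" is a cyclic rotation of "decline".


Word: "decline", Candidate: "eclenid"
Method: check if candidate is substring of word+word
"declinedecline" contains "eclenid"? No
Is rotation = No


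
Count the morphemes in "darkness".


Word: "darkness"
Morphemes: dark | -ness
Each morpheme carries meaning
= 2 morphemes


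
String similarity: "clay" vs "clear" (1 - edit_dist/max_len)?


Word 1: "clay" (length 4)
Word 2: "clear" (length 5)
One optimal edit sequence:
  1. keep 'c'
  2. keep 'l'
  3. insert 'e'  (+1)
  4. keep 'a'
  5. substitute 'y' -> 'r'  (+1)
Edit distance = 2
Max length = max(4, 5) = 5
Similarity = 1 - 2/5
= 0.6000


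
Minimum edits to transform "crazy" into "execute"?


Word 1: "crazy" (length 5)
Word 2: "execute" (length 7)
One optimal edit sequence (insert/delete/substitute each cost 1):
  1. insert 'e'  (+1)
  2. insert 'x'  (+1)
  3. substitute 'c' -> 'e'  (+1)
  4. substitute 'r' -> 'c'  (+1)
  5. substitute 'a' -> 'u'  (+1)
  6. substitute 'z' -> 't'  (+1)
  7. substitute 'y' -> 'e'  (+1)
Total edit operations: 7
Edit distance = 7


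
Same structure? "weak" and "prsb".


Pattern of "weak": [0, 1, 2, 3]
Pattern of "prsb": [0, 1, 2, 3]
Patterns match
Same pattern = Yes


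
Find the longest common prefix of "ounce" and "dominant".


Word 1: "ounce"
Word 2: "dominant"
Comparing from start:
  Pos 0: 'o' != 'd' (stop)
LCP = "" (length 0)


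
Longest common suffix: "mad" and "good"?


Word 1: "mad"
Word 2: "good"
Comparing from end:
  Pos -1: 'd' == 'd'
  Pos -2: 'a' != 'o' (stop)
LCS = "d" (length 1)


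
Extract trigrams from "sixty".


Word: "sixty" (length 5)
Number of trigrams = 5 - 3 + 1 = 3
  Position 0: "six"
  Position 1: "ixt"
  Position 2: "xty"
Trigrams = "six", "ixt", "xty"


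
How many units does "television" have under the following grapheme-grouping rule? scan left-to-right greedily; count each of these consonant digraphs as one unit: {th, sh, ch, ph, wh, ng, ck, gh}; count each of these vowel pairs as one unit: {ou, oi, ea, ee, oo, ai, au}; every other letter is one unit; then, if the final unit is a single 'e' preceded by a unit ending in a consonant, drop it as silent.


Word: "television" (10 letters)
Left-to-right scan:
  [1] 't' (letter)
  [2] 'e' (letter)
  [3] 'l' (letter)
  [4] 'e' (letter)
  [5] 'v' (letter)
  [6] 'i' (letter)
  [7] 's' (letter)
  [8] 'i' (letter)
  [9] 'o' (letter)
  [10] 'n' (letter)
Units from scan: 10
Sound units = 10 units


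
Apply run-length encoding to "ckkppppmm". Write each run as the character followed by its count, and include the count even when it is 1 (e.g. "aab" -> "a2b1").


String: "ckkppppmm"
Scanning for consecutive runs:
  'c' x 1
  'k' x 2
  'p' x 4
  'm' x 2
RLE = "c1k2p4m2"


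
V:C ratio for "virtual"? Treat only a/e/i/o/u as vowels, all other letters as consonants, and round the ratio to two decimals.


Word: "virtual"
Vowels (a,e,i,o,u): 3
Consonants: 4
Ratio = 3/4
= 0.75


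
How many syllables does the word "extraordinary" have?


Word: "extraordinary"
Syllable breakdown: ex | traor | di | nar | y
Counting: 5 parts
= 5 syllables


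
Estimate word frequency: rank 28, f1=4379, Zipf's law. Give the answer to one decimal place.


Zipf's law: f(r) = f(1) / r
f(1) = 4379
f(28) = 4379 / 28
= 156.4 occurrences


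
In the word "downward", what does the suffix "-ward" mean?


Suffix: -ward
Example: downward (down + -ward)
Meaning = in the direction of


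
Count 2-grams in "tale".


Word: "tale" (length 4)
Number of 2-grams = length - 2 + 1 = 4 - 2 + 1
= 3


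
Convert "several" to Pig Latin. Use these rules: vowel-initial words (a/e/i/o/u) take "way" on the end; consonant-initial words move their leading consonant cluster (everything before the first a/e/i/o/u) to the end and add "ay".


Word: "several"
Starts with consonant(s) → move to end, add 'ay'
Consonant cluster: "s"
Pig Latin = "everalsay"


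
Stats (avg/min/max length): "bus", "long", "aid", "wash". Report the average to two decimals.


Lengths: "bus"=3, "long"=4, "aid"=3, "wash"=4
Sum = 14, Count = 4
Average = 14/4 = 3.50
= avg=3.50, min=3, max=4


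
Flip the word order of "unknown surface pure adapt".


Original: "unknown surface pure adapt"
Words (1..n): unknown | surface | pure | adapt
Reversed (n..1): adapt | pure | surface | unknown
Result = "adapt pure surface unknown"


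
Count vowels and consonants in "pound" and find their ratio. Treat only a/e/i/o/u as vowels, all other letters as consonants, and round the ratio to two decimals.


Word: "pound"
Vowels (a,e,i,o,u): 2
Consonants: 3
Ratio = 2/3
= 0.67


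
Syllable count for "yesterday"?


Word: "yesterday"
Syllable breakdown: yes-ter-day
Counting: 3 parts
= 3 syllables


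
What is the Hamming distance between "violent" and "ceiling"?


Comparing character by character (same length = 7):
  Pos 0: 'v' vs 'c' !=
  Pos 1: 'i' vs 'e' !=
  Pos 2: 'o' vs 'i' !=
  Pos 3: 'l' vs 'l' =
  Pos 4: 'e' vs 'i' !=
  Pos 5: 'n' vs 'n' =
  Pos 6: 't' vs 'g' !=
Hamming distance = 5


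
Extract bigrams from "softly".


Word: "softly" (length 6)
Number of bigrams = 6 - 2 + 1 = 5
  Position 0: "so"
  Position 1: "of"
  Position 2: "ft"
  Position 3: "tl"
  Position 4: "ly"
Bigrams = "so", "of", "ft", "tl", "ly"


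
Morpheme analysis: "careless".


Word: "careless"
Morphemes: care | -less
Each morpheme carries meaning
= 2 morphemes


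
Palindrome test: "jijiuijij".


Word: "jijiuijij"
Reversed: "jijiuijij"
Forward == Backward? jijiuijij == jijiuijij
Palindrome = Yes


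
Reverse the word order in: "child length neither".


Original: "child length neither"
Words (1..n): child | length | neither
Reversed (n..1): neither | length | child
Result = "neither length child"


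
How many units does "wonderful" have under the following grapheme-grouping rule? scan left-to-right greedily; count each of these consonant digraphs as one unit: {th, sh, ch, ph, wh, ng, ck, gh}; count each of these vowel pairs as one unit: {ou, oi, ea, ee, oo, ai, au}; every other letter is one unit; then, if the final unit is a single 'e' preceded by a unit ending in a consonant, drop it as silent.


Word: "wonderful" (9 letters)
Left-to-right scan:
  1. 'w' (letter)
  2. 'o' (letter)
  3. 'n' (letter)
  4. 'd' (letter)
  5. 'e' (letter)
  6. 'r' (letter)
  7. 'f' (letter)
  8. 'u' (letter)
  9. 'l' (letter)
Units from scan: 9
Sound units = 9 units


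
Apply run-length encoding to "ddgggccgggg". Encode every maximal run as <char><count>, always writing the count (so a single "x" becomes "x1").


String: "ddgggccgggg"
Scanning for consecutive runs:
  'd' x 2
  'g' x 3
  'c' x 2
  'g' x 4
RLE = "d2g3c2g4"


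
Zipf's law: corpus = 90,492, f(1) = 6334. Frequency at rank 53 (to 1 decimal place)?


Zipf's law: f(r) = f(1) / r
f(1) = 6334
f(53) = 6334 / 53
= 119.5 occurrences


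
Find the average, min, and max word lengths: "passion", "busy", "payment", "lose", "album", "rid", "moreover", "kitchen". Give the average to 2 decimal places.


Lengths: "passion"=7, "busy"=4, "payment"=7, "lose"=4, "album"=5, "rid"=3, "moreover"=8, "kitchen"=7
Sum = 45, Count = 8
Average = 45/8 = 5.63
= avg=5.63, min=3, max=8


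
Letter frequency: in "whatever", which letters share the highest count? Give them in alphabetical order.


Word: "whatever"
Letter counts:
  'a': 1
  'e': 2
  'h': 1
  'r': 1
  't': 1
  'v': 1
  'w': 1
Maximum count = 2
Most frequent = 'e' (2 times each)


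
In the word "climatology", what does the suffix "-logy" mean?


Suffix: -logy
As in: climatology -> climate + -logy, with a spelling change
Meaning = study of


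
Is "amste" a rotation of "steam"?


Word: "steam", Candidate: "amste"
Method: check if candidate is substring of word+word
"steamsteam" contains "amste"? Yes
Is rotation = Yes


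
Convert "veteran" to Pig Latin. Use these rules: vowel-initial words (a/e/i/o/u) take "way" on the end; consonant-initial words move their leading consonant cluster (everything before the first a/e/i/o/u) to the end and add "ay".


Word: "veteran"
Starts with consonant(s) → move to end, add 'ay'
Consonant cluster: "v"
Pig Latin = "eteranvay"


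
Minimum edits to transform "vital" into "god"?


Word 1: "vital" (length 5)
Word 2: "god" (length 3)
One optimal edit sequence (insert/delete/substitute each cost 1):
  1. delete 'v'  (+1)
  2. delete 'i'  (+1)
  3. substitute 't' -> 'g'  (+1)
  4. substitute 'a' -> 'o'  (+1)
  5. substitute 'l' -> 'd'  (+1)
Total edit operations: 5
Edit distance = 5


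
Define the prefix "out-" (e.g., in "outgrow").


Prefix: out-
Example: outgrow = out- + grow
Meaning = surpass


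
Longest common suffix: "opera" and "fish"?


Word 1: "opera"
Word 2: "fish"
Comparing from end:
  Pos -1: 'a' != 'h' (stop)
LCS = "" (length 0)


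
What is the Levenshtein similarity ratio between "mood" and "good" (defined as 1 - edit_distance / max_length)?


Word 1: "mood" (length 4)
Word 2: "good" (length 4)
One optimal edit sequence:
  1. substitute 'm' -> 'g'  (+1)
  2. keep 'o'
  3. keep 'o'
  4. keep 'd'
Edit distance = 1
Max length = max(4, 4) = 4
Similarity = 1 - 1/4
= 0.7500


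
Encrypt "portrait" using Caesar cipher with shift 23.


Word: "portrait"
Shift: 23
Each letter → (letter + shift) mod 26:
  'p' (15) + 23 = 12 → 'm'
  'o' (14) + 23 = 11 → 'l'
  'r' (17) + 23 = 14 → 'o'
  't' (19) + 23 = 16 → 'q'
  'r' (17) + 23 = 14 → 'o'
  'a' (0) + 23 = 23 → 'x'
  'i' (8) + 23 = 5 → 'f'
  't' (19) + 23 = 16 → 'q'
Result = "mloqoxfq"


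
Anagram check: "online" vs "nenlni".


Word 1: "online" → sorted: eilnno
Word 2: "nenlni" → sorted: eilnnn
Same letters? eilnno != eilnnn
Anagram = No


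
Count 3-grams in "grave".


Word: "grave" (length 5)
Number of 3-grams = length - 3 + 1 = 5 - 3 + 1
= 3


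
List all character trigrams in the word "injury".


Word: "injury" (length 6)
Number of trigrams = 6 - 3 + 1 = 4
  Position 0: "inj"
  Position 1: "nju"
  Position 2: "jur"
  Position 3: "ury"
Trigrams = "inj", "nju", "jur", "ury"


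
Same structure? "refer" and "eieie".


Pattern of "refer": [0, 1, 2, 1, 0]
Pattern of "eieie": [0, 1, 0, 1, 0]
Patterns do not match
Same pattern = No


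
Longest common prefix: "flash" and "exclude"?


Word 1: "flash"
Word 2: "exclude"
Comparing from start:
  Pos 0: 'f' != 'e' (stop)
LCP = "" (length 0)


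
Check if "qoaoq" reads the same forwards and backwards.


Word: "qoaoq"
Reversed: "qoaoq"
Forward == Backward? qoaoq == qoaoq
Palindrome = Yes


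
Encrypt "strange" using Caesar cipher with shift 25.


Word: "strange"
Shift: 25
Each letter → (letter + shift) mod 26:
  's' (18) + 25 = 17 → 'r'
  't' (19) + 25 = 18 → 's'
  'r' (17) + 25 = 16 → 'q'
  'a' (0) + 25 = 25 → 'z'
  'n' (13) + 25 = 12 → 'm'
  'g' (6) + 25 = 5 → 'f'
  'e' (4) + 25 = 3 → 'd'
Result = "rsqzmfd"


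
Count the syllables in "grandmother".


Word: "grandmother"
Syllable breakdown: grand · moth · er
Counting: 3 parts
= 3 syllables


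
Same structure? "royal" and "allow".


Pattern of "royal": [0, 1, 2, 3, 4]
Pattern of "allow": [0, 1, 1, 2, 3]
Patterns do not match
Same pattern = No


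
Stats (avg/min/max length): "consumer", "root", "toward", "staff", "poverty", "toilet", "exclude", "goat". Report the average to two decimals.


Lengths: "consumer"=8, "root"=4, "toward"=6, "staff"=5, "poverty"=7, "toilet"=6, "exclude"=7, "goat"=4
Sum = 47, Count = 8
Average = 47/8 = 5.88
= avg=5.88, min=4, max=8


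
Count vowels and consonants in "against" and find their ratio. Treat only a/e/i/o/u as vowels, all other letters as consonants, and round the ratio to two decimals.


Word: "against"
Vowels (a,e,i,o,u): 3
Consonants: 4
Ratio = 3/4
= 0.75


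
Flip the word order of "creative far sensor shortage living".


Original: "creative far sensor shortage living"
Words (1..n): creative | far | sensor | shortage | living
Reversed (n..1): living | shortage | sensor | far | creative
Result = "living shortage sensor far creative"


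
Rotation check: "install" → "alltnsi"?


Word: "install", Candidate: "alltnsi"
Method: check if candidate is substring of word+word
"installinstall" contains "alltnsi"? No
Is rotation = No


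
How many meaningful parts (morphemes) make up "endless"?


Word: "endless"
Morphemes: end | -less
Each morpheme carries meaning
= 2 morphemes


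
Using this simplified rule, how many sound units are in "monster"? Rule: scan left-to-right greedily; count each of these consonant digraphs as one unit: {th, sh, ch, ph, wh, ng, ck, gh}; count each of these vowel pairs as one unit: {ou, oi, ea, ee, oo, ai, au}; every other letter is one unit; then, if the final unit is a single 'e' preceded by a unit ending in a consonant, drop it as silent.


Word: "monster" (7 letters)
Left-to-right scan:
  [1] 'm' (letter)
  [2] 'o' (letter)
  [3] 'n' (letter)
  [4] 's' (letter)
  [5] 't' (letter)
  [6] 'e' (letter)
  [7] 'r' (letter)
Units from scan: 7
Sound units = 7 units


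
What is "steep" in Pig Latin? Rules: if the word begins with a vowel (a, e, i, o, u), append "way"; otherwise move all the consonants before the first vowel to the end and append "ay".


Word: "steep"
Starts with consonant(s) → move to end, add 'ay'
Consonant cluster: "st"
Pig Latin = "eepstay"


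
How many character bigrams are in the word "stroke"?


Word: "stroke" (length 6)
Number of 2-grams = length - 2 + 1 = 6 - 2 + 1
= 5


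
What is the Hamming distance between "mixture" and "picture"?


Comparing character by character (same length = 7):
  Pos 0: 'm' vs 'p' !=
  Pos 1: 'i' vs 'i' =
  Pos 2: 'x' vs 'c' !=
  Pos 3: 't' vs 't' =
  Pos 4: 'u' vs 'u' =
  Pos 5: 'r' vs 'r' =
  Pos 6: 'e' vs 'e' =
Hamming distance = 2


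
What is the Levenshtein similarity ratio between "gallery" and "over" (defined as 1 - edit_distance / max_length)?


Word 1: "gallery" (length 7)
Word 2: "over" (length 4)
One optimal edit sequence:
  1. delete 'g'  (+1)
  2. delete 'a'  (+1)
  3. substitute 'l' -> 'o'  (+1)
  4. substitute 'l' -> 'v'  (+1)
  5. keep 'e'
  6. keep 'r'
  7. delete 'y'  (+1)
Edit distance = 5
Max length = max(7, 4) = 7
Similarity = 1 - 5/7
= 0.2857


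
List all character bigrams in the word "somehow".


Word: "somehow" (length 7)
Number of bigrams = 7 - 2 + 1 = 6
  Position 0: "so"
  Position 1: "om"
  Position 2: "me"
  Position 3: "eh"
  Position 4: "ho"
  Position 5: "ow"
Bigrams = "so", "om", "me", "eh", "ho", "ow"


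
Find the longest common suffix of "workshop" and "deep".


Word 1: "workshop"
Word 2: "deep"
Comparing from end:
  Pos -1: 'p' == 'p'
  Pos -2: 'o' != 'e' (stop)
LCS = "p" (length 1)


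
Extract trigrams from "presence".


Word: "presence" (length 8)
Number of trigrams = 8 - 3 + 1 = 6
  Position 0: "pre"
  Position 1: "res"
  Position 2: "ese"
  Position 3: "sen"
  Position 4: "enc"
  Position 5: "nce"
Trigrams = "pre", "res", "ese", "sen", "enc", "nce"


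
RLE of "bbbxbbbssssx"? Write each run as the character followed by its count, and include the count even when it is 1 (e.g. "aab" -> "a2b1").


String: "bbbxbbbssssx"
Scanning for consecutive runs:
  'b' x 3
  'x' x 1
  'b' x 3
  's' x 4
  'x' x 1
RLE = "b3x1b3s4x1"


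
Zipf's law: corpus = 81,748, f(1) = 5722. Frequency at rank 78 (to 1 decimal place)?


Zipf's law: f(r) = f(1) / r
f(1) = 5722
f(78) = 5722 / 78
= 73.4 occurrences


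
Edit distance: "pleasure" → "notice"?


Word 1: "pleasure" (length 8)
Word 2: "notice" (length 6)
One optimal edit sequence (insert/delete/substitute each cost 1):
  1. delete 'p'  (+1)
  2. delete 'l'  (+1)
  3. substitute 'e' -> 'n'  (+1)
  4. substitute 'a' -> 'o'  (+1)
  5. substitute 's' -> 't'  (+1)
  6. substitute 'u' -> 'i'  (+1)
  7. substitute 'r' -> 'c'  (+1)
  8. keep 'e'
Total edit operations: 7
Edit distance = 7


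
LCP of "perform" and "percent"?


Word 1: "perform"
Word 2: "percent"
Comparing from start:
  Pos 0: 'p' == 'p'
  Pos 1: 'e' == 'e'
  Pos 2: 'r' == 'r'
  Pos 3: 'f' != 'c' (stop)
LCP = "per" (length 3)


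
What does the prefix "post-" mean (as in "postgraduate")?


Prefix: post-
As in: postgraduate -> post- + graduate
Meaning = after


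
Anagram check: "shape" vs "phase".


Word 1: "shape" → sorted: aehps
Word 2: "phase" → sorted: aehps
Same letters? aehps == aehps
Anagram = Yes


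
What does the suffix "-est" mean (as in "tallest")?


Suffix: -est
Example: tallest = tall + -est
Meaning = most


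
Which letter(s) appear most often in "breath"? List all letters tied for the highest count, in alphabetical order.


Word: "breath"
Letter counts:
  'a': 1
  'b': 1
  'e': 1
  'h': 1
  'r': 1
  't': 1
Maximum count = 1
Most frequent = 'a', 'b', 'e', 'h', 'r', 't' (1 time each)


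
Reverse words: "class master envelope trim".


Original: "class master envelope trim"
Words (1..n): class | master | envelope | trim
Reversed (n..1): trim | envelope | master | class
Result = "trim envelope master class"


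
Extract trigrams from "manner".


Word: "manner" (length 6)
Number of trigrams = 6 - 3 + 1 = 4
  Position 0: "man"
  Position 1: "ann"
  Position 2: "nne"
  Position 3: "ner"
Trigrams = "man", "ann", "nne", "ner"


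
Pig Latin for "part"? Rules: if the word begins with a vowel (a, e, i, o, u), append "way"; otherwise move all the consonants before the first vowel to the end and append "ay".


Word: "part"
Starts with consonant(s) → move to end, add 'ay'
Consonant cluster: "p"
Pig Latin = "artpay"


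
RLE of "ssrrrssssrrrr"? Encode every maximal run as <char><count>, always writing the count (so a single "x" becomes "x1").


String: "ssrrrssssrrrr"
Scanning for consecutive runs:
  's' x 2
  'r' x 3
  's' x 4
  'r' x 4
RLE = "s2r3s4r4"


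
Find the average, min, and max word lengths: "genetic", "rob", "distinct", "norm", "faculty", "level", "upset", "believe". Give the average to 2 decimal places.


Lengths: "genetic"=7, "rob"=3, "distinct"=8, "norm"=4, "faculty"=7, "level"=5, "upset"=5, "believe"=7
Sum = 46, Count = 8
Average = 46/8 = 5.75
= avg=5.75, min=3, max=8


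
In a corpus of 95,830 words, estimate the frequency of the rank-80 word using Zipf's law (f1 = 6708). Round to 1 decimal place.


Zipf's law: f(r) = f(1) / r
f(1) = 6708
f(80) = 6708 / 80
= 83.9 occurrences


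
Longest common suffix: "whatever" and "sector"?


Word 1: "whatever"
Word 2: "sector"
Comparing from end:
  Pos -1: 'r' == 'r'
  Pos -2: 'e' != 'o' (stop)
LCS = "r" (length 1)


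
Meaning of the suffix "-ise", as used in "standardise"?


Suffix: -ise
Example: standardise = standard + -ise
Meaning = to make


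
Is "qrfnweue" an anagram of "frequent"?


Word 1: "frequent" → sorted: eefnqrtu
Word 2: "qrfnweue" → sorted: eefnqruw
Same letters? eefnqrtu != eefnqruw
Anagram = No


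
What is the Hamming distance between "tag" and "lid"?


Comparing character by character (same length = 3):
  Pos 0: 't' vs 'l' !=
  Pos 1: 'a' vs 'i' !=
  Pos 2: 'g' vs 'd' !=
Hamming distance = 3


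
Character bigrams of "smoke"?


Word: "smoke" (length 5)
Number of bigrams = 5 - 2 + 1 = 4
  Position 0: "sm"
  Position 1: "mo"
  Position 2: "ok"
  Position 3: "ke"
Bigrams = "sm", "mo", "ok", "ke"


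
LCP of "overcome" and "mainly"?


Word 1: "overcome"
Word 2: "mainly"
Comparing from start:
  Pos 0: 'o' != 'm' (stop)
LCP = "" (length 0)


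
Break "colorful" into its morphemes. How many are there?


Word: "colorful"
Morphemes: color + -ful
Each morpheme carries meaning
= 2 morphemes


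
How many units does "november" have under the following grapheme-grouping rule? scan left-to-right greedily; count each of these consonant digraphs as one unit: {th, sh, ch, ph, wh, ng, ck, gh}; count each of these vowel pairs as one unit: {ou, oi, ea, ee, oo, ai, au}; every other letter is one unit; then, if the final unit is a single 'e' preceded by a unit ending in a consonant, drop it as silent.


Word: "november" (8 letters)
Left-to-right scan:
  1. 'n' (letter)
  2. 'o' (letter)
  3. 'v' (letter)
  4. 'e' (letter)
  5. 'm' (letter)
  6. 'b' (letter)
  7. 'e' (letter)
  8. 'r' (letter)
Units from scan: 8
Sound units = 8 units


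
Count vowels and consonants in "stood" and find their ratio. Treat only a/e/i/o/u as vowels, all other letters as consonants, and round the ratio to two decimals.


Word: "stood"
Vowels (a,e,i,o,u): 2
Consonants: 3
Ratio = 2/3
= 0.67


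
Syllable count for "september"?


Word: "september"
Syllable breakdown: sep-tem-ber
Counting: 3 parts
= 3 syllables


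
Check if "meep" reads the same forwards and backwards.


Word: "meep"
Reversed: "peem"
Forward == Backward? meep != peem
Palindrome = No


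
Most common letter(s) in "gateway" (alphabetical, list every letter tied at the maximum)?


Word: "gateway"
Letter counts:
  'a': 2
  'e': 1
  'g': 1
  't': 1
  'w': 1
  'y': 1
Maximum count = 2
Most frequent = 'a' (2 times each)


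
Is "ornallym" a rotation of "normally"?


Word: "normally", Candidate: "ornallym"
Method: check if candidate is substring of word+word
"normallynormally" contains "ornallym"? No
Is rotation = No


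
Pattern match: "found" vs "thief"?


Pattern of "found": [0, 1, 2, 3, 4]
Pattern of "thief": [0, 1, 2, 3, 4]
Patterns match
Same pattern = Yes


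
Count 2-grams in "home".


Word: "home" (length 4)
Number of 2-grams = length - 2 + 1 = 4 - 2 + 1
= 3


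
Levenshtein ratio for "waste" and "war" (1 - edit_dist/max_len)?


Word 1: "waste" (length 5)
Word 2: "war" (length 3)
One optimal edit sequence:
  1. keep 'w'
  2. keep 'a'
  3. delete 's'  (+1)
  4. delete 't'  (+1)
  5. substitute 'e' -> 'r'  (+1)
Edit distance = 3
Max length = max(5, 3) = 5
Similarity = 1 - 3/5
= 0.4000


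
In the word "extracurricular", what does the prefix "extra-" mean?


Prefix: extra-
Example: extracurricular (extra- + curricular)
Meaning = beyond


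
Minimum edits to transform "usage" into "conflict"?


Word 1: "usage" (length 5)
Word 2: "conflict" (length 8)
One optimal edit sequence (insert/delete/substitute each cost 1):
  1. insert 'c'  (+1)
  2. insert 'o'  (+1)
  3. insert 'n'  (+1)
  4. substitute 'u' -> 'f'  (+1)
  5. substitute 's' -> 'l'  (+1)
  6. substitute 'a' -> 'i'  (+1)
  7. substitute 'g' -> 'c'  (+1)
  8. substitute 'e' -> 't'  (+1)
Total edit operations: 8
Edit distance = 8


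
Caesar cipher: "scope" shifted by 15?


Word: "scope"
Shift: 15
Each letter → (letter + shift) mod 26:
  's' (18) + 15 = 7 → 'h'
  'c' (2) + 15 = 17 → 'r'
  'o' (14) + 15 = 3 → 'd'
  'p' (15) + 15 = 4 → 'e'
  'e' (4) + 15 = 19 → 't'
Result = "hrdet"


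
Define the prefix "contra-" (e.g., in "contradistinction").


Prefix: contra-
Example: contradistinction = contra- + distinction
Meaning = against


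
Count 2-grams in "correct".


Word: "correct" (length 7)
Number of 2-grams = length - 2 + 1 = 7 - 2 + 1
= 6


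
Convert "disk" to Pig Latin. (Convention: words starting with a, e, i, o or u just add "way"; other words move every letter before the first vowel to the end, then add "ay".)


Word: "disk"
Starts with consonant(s) → move to end, add 'ay'
Consonant cluster: "d"
Pig Latin = "iskday"


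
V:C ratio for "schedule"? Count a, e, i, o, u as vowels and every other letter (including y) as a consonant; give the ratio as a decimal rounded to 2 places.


Word: "schedule"
Vowels (a,e,i,o,u): 3
Consonants: 5
Ratio = 3/5
= 0.60


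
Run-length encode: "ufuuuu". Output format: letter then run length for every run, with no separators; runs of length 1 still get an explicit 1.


String: "ufuuuu"
Scanning for consecutive runs:
  'u' x 1
  'f' x 1
  'u' x 4
RLE = "u1f1u4"


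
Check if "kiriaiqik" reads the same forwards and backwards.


Word: "kiriaiqik"
Reversed: "kiqiairik"
Forward == Backward? kiriaiqik != kiqiairik
Palindrome = No


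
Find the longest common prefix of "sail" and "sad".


Word 1: "sail"
Word 2: "sad"
Comparing from start:
  Pos 0: 's' == 's'
  Pos 1: 'a' == 'a'
  Pos 2: 'i' != 'd' (stop)
LCP = "sa" (length 2)


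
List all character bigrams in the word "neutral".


Word: "neutral" (length 7)
Number of bigrams = 7 - 2 + 1 = 6
  Position 0: "ne"
  Position 1: "eu"
  Position 2: "ut"
  Position 3: "tr"
  Position 4: "ra"
  Position 5: "al"
Bigrams = "ne", "eu", "ut", "tr", "ra", "al"


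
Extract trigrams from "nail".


Word: "nail" (length 4)
Number of trigrams = 4 - 3 + 1 = 2
  Position 0: "nai"
  Position 1: "ail"
Trigrams = "nai", "ail"


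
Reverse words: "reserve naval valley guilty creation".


Original: "reserve naval valley guilty creation"
Words (1..n): reserve | naval | valley | guilty | creation
Reversed (n..1): creation | guilty | valley | naval | reserve
Result = "creation guilty valley naval reserve"


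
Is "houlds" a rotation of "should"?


Word: "should", Candidate: "houlds"
Method: check if candidate is substring of word+word
"shouldshould" contains "houlds"? Yes
Is rotation = Yes


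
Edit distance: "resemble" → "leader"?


Word 1: "resemble" (length 8)
Word 2: "leader" (length 6)
One optimal edit sequence (insert/delete/substitute each cost 1):
  1. delete 'r'  (+1)
  2. delete 'e'  (+1)
  3. substitute 's' -> 'l'  (+1)
  4. keep 'e'
  5. substitute 'm' -> 'a'  (+1)
  6. substitute 'b' -> 'd'  (+1)
  7. substitute 'l' -> 'e'  (+1)
  8. substitute 'e' -> 'r'  (+1)
Total edit operations: 7
Edit distance = 7


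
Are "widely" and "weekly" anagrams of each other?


Word 1: "widely" → sorted: deilwy
Word 2: "weekly" → sorted: eeklwy
Same letters? deilwy != eeklwy
Anagram = No


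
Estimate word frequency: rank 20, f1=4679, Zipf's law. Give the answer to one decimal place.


Zipf's law: f(r) = f(1) / r
f(1) = 4679
f(20) = 4679 / 20
= 234.0 occurrences


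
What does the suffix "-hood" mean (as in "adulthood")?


Suffix: -hood
Example: adulthood = adult + -hood
Meaning = state / condition


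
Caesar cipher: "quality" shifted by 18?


Word: "quality"
Shift: 18
Each letter → (letter + shift) mod 26:
  'q' (16) + 18 = 8 → 'i'
  'u' (20) + 18 = 12 → 'm'
  'a' (0) + 18 = 18 → 's'
  'l' (11) + 18 = 3 → 'd'
  'i' (8) + 18 = 0 → 'a'
  't' (19) + 18 = 11 → 'l'
  'y' (24) + 18 = 16 → 'q'
Result = "imsdalq"


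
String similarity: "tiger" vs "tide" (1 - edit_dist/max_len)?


Word 1: "tiger" (length 5)
Word 2: "tide" (length 4)
One optimal edit sequence:
  1. keep 't'
  2. keep 'i'
  3. substitute 'g' -> 'd'  (+1)
  4. keep 'e'
  5. delete 'r'  (+1)
Edit distance = 2
Max length = max(5, 4) = 5
Similarity = 1 - 2/5
= 0.6000


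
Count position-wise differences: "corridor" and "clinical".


Comparing character by character (same length = 8):
  Pos 0: 'c' vs 'c' =
  Pos 1: 'o' vs 'l' !=
  Pos 2: 'r' vs 'i' !=
  Pos 3: 'r' vs 'n' !=
  Pos 4: 'i' vs 'i' =
  Pos 5: 'd' vs 'c' !=
  Pos 6: 'o' vs 'a' !=
  Pos 7: 'r' vs 'l' !=
Hamming distance = 6


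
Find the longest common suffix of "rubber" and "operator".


Word 1: "rubber"
Word 2: "operator"
Comparing from end:
  Pos -1: 'r' == 'r'
  Pos -2: 'e' != 'o' (stop)
LCS = "r" (length 1)


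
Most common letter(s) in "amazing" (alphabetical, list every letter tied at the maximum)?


Word: "amazing"
Letter counts:
  'a': 2
  'g': 1
  'i': 1
  'm': 1
  'n': 1
  'z': 1
Maximum count = 2
Most frequent = 'a' (2 times each)


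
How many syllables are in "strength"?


Word: "strength"
Syllable breakdown: strength
Counting: 1 part
= 1 syllable


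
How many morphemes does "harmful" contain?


Word: "harmful"
Morphemes: harm | -ful
Each morpheme carries meaning
= 2 morphemes


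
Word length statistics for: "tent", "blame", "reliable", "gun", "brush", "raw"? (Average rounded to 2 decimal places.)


Lengths: "tent"=4, "blame"=5, "reliable"=8, "gun"=3, "brush"=5, "raw"=3
Sum = 28, Count = 6
Average = 28/6 = 4.67
= avg=4.67, min=3, max=8


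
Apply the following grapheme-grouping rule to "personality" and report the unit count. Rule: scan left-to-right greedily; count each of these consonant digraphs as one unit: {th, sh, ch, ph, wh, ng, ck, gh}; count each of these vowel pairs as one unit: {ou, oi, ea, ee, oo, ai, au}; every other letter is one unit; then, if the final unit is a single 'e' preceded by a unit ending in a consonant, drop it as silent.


Word: "personality" (11 letters)
Left-to-right scan:
  [1] 'p' (letter)
  [2] 'e' (letter)
  [3] 'r' (letter)
  [4] 's' (letter)
  [5] 'o' (letter)
  [6] 'n' (letter)
  [7] 'a' (letter)
  [8] 'l' (letter)
  [9] 'i' (letter)
  [10] 't' (letter)
  [11] 'y' (letter)
Units from scan: 11
Sound units = 11 units


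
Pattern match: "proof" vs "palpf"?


Pattern of "proof": [0, 1, 2, 2, 3]
Pattern of "palpf": [0, 1, 2, 0, 3]
Patterns do not match
Same pattern = No


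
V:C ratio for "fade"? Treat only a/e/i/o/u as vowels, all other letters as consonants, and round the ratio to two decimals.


Word: "fade"
Vowels (a,e,i,o,u): 2
Consonants: 2
Ratio = 2/2
= 1.00


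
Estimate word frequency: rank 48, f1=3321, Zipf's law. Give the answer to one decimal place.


Zipf's law: f(r) = f(1) / r
f(1) = 3321
f(48) = 3321 / 48
= 69.2 occurrences


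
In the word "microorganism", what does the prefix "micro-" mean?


Prefix: micro-
Example: microorganism = micro- + organism
Meaning = small


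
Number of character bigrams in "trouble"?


Word: "trouble" (length 7)
Number of 2-grams = length - 2 + 1 = 7 - 2 + 1
= 6


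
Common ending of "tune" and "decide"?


Word 1: "tune"
Word 2: "decide"
Comparing from end:
  Pos -1: 'e' == 'e'
  Pos -2: 'n' != 'd' (stop)
LCS = "e" (length 1)


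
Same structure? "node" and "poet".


Pattern of "node": [0, 1, 2, 3]
Pattern of "poet": [0, 1, 2, 3]
Patterns match
Same pattern = Yes


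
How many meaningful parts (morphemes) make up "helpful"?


Word: "helpful"
Morphemes: help / -ful
Each morpheme carries meaning
= 2 morphemes


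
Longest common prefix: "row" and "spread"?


Word 1: "row"
Word 2: "spread"
Comparing from start:
  Pos 0: 'r' != 's' (stop)
LCP = "" (length 0)


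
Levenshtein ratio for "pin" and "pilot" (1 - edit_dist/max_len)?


Word 1: "pin" (length 3)
Word 2: "pilot" (length 5)
One optimal edit sequence:
  1. keep 'p'
  2. keep 'i'
  3. insert 'l'  (+1)
  4. insert 'o'  (+1)
  5. substitute 'n' -> 't'  (+1)
Edit distance = 3
Max length = max(3, 5) = 5
Similarity = 1 - 3/5
= 0.4000


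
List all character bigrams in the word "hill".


Word: "hill" (length 4)
Number of bigrams = 4 - 2 + 1 = 3
  Position 0: "hi"
  Position 1: "il"
  Position 2: "ll"
Bigrams = "hi", "il", "ll"


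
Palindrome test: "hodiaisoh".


Word: "hodiaisoh"
Reversed: "hosiaidoh"
Forward == Backward? hodiaisoh != hosiaidoh
Palindrome = No


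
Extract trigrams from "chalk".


Word: "chalk" (length 5)
Number of trigrams = 5 - 3 + 1 = 3
  Position 0: "cha"
  Position 1: "hal"
  Position 2: "alk"
Trigrams = "cha", "hal", "alk"


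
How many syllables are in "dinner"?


Word: "dinner"
Syllable breakdown: din · ner
Counting: 2 parts
= 2 syllables


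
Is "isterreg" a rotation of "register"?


Word: "register", Candidate: "isterreg"
Method: check if candidate is substring of word+word
"registerregister" contains "isterreg"? Yes
Is rotation = Yes


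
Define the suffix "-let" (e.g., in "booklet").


Suffix: -let
Example: booklet = book + -let
Meaning = small


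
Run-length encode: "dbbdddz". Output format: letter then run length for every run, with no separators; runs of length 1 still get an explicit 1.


String: "dbbdddz"
Scanning for consecutive runs:
  'd' x 1
  'b' x 2
  'd' x 3
  'z' x 1
RLE = "d1b2d3z1"


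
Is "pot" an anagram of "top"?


Word 1: "top" → sorted: opt
Word 2: "pot" → sorted: opt
Same letters? opt == opt
Anagram = Yes


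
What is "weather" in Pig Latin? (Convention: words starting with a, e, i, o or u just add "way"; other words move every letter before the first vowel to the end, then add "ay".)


Word: "weather"
Starts with consonant(s) → move to end, add 'ay'
Consonant cluster: "w"
Pig Latin = "eatherway"


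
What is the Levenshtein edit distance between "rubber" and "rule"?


Word 1: "rubber" (length 6)
Word 2: "rule" (length 4)
One optimal edit sequence (insert/delete/substitute each cost 1):
  1. keep 'r'
  2. keep 'u'
  3. delete 'b'  (+1)
  4. substitute 'b' -> 'l'  (+1)
  5. keep 'e'
  6. delete 'r'  (+1)
Total edit operations: 3
Edit distance = 3


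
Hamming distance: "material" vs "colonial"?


Comparing character by character (same length = 8):
  Pos 0: 'm' vs 'c' !=
  Pos 1: 'a' vs 'o' !=
  Pos 2: 't' vs 'l' !=
  Pos 3: 'e' vs 'o' !=
  Pos 4: 'r' vs 'n' !=
  Pos 5: 'i' vs 'i' =
  Pos 6: 'a' vs 'a' =
  Pos 7: 'l' vs 'l' =
Hamming distance = 5


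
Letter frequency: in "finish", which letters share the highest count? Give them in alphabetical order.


Word: "finish"
Letter counts:
  'f': 1
  'h': 1
  'i': 2
  'n': 1
  's': 1
Maximum count = 2
Most frequent = 'i' (2 times each)


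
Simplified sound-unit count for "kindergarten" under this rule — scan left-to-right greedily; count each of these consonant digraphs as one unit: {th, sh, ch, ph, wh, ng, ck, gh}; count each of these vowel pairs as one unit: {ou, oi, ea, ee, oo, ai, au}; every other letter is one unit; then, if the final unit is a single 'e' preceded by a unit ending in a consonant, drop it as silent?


Word: "kindergarten" (12 letters)
Left-to-right scan:
  [1] 'k' (letter)
  [2] 'i' (letter)
  [3] 'n' (letter)
  [4] 'd' (letter)
  [5] 'e' (letter)
  [6] 'r' (letter)
  [7] 'g' (letter)
  [8] 'a' (letter)
  [9] 'r' (letter)
  [10] 't' (letter)
  [11] 'e' (letter)
  [12] 'n' (letter)
Units from scan: 12
Sound units = 12 units


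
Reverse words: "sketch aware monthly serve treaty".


Original: "sketch aware monthly serve treaty"
Words (1..n): sketch | aware | monthly | serve | treaty
Reversed (n..1): treaty | serve | monthly | aware | sketch
Result = "treaty serve monthly aware sketch"
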